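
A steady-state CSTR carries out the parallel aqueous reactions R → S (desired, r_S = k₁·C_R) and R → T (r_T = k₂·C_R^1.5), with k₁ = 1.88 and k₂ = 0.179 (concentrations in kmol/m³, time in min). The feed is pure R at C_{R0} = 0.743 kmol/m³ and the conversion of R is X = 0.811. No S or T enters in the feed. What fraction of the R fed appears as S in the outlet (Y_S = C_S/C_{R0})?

Exit C_R = C_{R0}(1−X) = 0.743×0.189 = 0.1404 kmol/m³.
Rates in a CSTR are evaluated at the outlet concentration: r_S = 1.88×0.1404 = 0.2640, r_T = 0.179×0.1404^1.5 = 0.009420.
Fraction of consumed R going to S: r_S/(r_S+r_T) = 0.9655.
C_S = 0.9655·C_{R0}·X = 0.9655×0.743×0.811 = 0.582 kmol/m³; Y_S = C_S/C_{R0} = 0.783.

0.783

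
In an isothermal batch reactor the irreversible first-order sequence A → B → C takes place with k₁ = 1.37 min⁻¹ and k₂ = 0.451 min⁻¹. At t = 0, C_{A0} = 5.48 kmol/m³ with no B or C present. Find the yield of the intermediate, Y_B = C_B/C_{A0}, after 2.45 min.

Solving the coupled first-order balances gives C_B(t) = [k₁/(k₂−k₁)]·C_{A0}·(e^(−k₁t) − e^(−k₂t)).
e^(−k₁t) = e^(−1.37×2.45) = e^(−3.357) = 0.03486; e^(−k₂t) = e^(−1.105) = 0.3312.
C_B = 1.37×5.48/(0.451−1.37) × (0.03486−0.3312) = (-8.169)×(-0.2964) = 2.421 kmol/m³.
Y_B = C_B/C_{A0} = 2.421/5.48 = 0.442.

0.442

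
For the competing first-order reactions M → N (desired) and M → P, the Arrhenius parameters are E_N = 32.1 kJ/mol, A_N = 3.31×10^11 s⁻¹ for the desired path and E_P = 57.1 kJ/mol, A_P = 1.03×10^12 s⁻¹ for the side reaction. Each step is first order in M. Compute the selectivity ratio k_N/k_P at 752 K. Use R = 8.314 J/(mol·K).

17.5

Since both paths have the same order in M, the concentration cancels and S_{N/P} = k_N/k_P = (A_N/A_P)·exp[(E_P−E_N)/(RT)].
(E_P−E_N)/(RT) = (57.1−32.1)×10³/(8.314×752) = 25000/6252 = 3.999.
k_N/k_P = (3.31×10^11/1.03×10^12)·exp(3.999) = 0.3214 × 54.52 = 17.5.
Since E_N < E_P, lowering the temperature improves selectivity toward N.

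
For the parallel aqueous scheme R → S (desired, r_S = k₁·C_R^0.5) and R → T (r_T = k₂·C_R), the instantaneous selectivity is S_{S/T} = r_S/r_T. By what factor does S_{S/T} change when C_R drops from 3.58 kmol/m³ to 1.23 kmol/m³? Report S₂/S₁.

1.71

S_{S/T} = (k₁/k₂)·C_R^-0.5, so S₂/S₁ = (C_{R,2}/C_{R,1})^-0.5.
= (1.23/3.58)^(-0.5) = (0.3436)^(-0.5) = 1.71.
Selectivity toward S rises as C_R falls — low-concentration operation is favoured.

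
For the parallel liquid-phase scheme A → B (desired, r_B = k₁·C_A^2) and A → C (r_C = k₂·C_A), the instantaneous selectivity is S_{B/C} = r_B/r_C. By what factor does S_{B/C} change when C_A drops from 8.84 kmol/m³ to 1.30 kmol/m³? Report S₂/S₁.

0.147

S_{B/C} = (k₁/k₂)·C_A, so S₂/S₁ = (C_{A,2}/C_{A,1}).
= 1.30/8.84 = 0.147.
Selectivity toward B falls as C_A falls — high-concentration operation is favoured.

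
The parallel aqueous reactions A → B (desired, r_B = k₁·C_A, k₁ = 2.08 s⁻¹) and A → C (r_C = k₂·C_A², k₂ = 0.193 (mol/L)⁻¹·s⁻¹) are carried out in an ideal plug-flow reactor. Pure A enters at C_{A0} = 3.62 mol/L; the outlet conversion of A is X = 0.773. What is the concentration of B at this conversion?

C_A = C_{A0}(1−X) = 0.8217 mol/L.
Along a PFR/batch, dC_B/dC_A = −r_B/(r_B+r_C) = −k₁/(k₁+k₂·C_A).
Integrating from C_{A0} to C_A: C_B = (2.08/0.193)·ln[(2.08+0.193·3.62)/(2.08+0.193·0.822)] = 10.78·ln(2.779/2.239) = 2.329 mol/L.

2.33 mol/L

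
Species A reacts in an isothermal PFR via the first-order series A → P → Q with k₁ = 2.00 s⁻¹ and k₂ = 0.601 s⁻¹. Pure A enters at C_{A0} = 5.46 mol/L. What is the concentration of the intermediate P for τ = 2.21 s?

1.97 mol/L

For first-order series with pure A initially, C_P(τ) = k₁C_{A0}/(k₂−k₁)·(e^(−k₁τ) − e^(−k₂τ)).
e^(−k₁τ) = e^(−2.00×2.21) = e^(−4.420) = 0.01203; e^(−k₂τ) = e^(−1.328) = 0.2650.
C_P = 2.00×5.46/(0.601−2.00) × (0.01203−0.2650) = (-7.806)×(-0.2529) = 1.974 mol/L.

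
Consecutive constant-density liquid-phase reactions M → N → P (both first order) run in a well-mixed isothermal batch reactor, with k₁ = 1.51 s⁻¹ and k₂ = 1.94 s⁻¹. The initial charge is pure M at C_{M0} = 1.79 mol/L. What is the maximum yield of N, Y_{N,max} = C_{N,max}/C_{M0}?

0.323

Evaluating C_N at t_opt = ln(k₂/k₁)/(k₂−k₁) gives C_{N,max}/C_{M0} = (k₁/k₂)^[k₂/(k₂−k₁)].
= (1.51/1.94)^(1.94/(1.94−1.51)) = (0.7784)^(4.512) = 0.3229.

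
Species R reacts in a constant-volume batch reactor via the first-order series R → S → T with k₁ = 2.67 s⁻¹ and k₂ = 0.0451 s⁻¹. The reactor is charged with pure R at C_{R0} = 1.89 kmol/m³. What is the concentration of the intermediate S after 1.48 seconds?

1.76 kmol/m³

The intermediate concentration in a first-order A→B→C sequence is C_S = k₁C_{R0}(e^(−k₁t) − e^(−k₂t))/(k₂−k₁).
e^(−k₁t) = e^(−2.67×1.48) = e^(−3.952) = 0.01922; e^(−k₂t) = e^(−0.06675) = 0.9354.
C_S = 2.67×1.89/(0.0451−2.67) × (0.01922−0.9354) = (-1.922)×(-0.9162) = 1.761 kmol/m³.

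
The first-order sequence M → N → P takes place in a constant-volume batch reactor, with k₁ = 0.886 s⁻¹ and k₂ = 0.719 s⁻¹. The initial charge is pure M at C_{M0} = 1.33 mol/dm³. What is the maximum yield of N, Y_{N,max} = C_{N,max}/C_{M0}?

0.407

Evaluating C_N at t_opt = ln(k₂/k₁)/(k₂−k₁) gives C_{N,max}/C_{M0} = (k₁/k₂)^[k₂/(k₂−k₁)].
= (0.886/0.719)^(0.719/(0.719−0.886)) = (1.232)^(-4.305) = 0.4069.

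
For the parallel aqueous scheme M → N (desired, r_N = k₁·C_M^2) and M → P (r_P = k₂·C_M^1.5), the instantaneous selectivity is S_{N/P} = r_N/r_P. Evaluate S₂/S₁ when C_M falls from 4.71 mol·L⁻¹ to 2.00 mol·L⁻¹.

0.652

S_{N/P} = (k₁/k₂)·C_M^0.5, so S₂/S₁ = (C_{M,2}/C_{M,1})^0.5.
= (2.00/4.71)^0.5 = (0.4246)^0.5 = 0.652.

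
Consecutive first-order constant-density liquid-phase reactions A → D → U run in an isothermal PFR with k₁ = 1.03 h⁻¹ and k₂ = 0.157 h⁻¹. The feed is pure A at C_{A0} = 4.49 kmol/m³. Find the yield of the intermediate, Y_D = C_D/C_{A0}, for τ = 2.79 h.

0.695

For first-order series with pure A initially, C_D(τ) = k₁C_{A0}/(k₂−k₁)·(e^(−k₁τ) − e^(−k₂τ)).
e^(−k₁τ) = e^(−1.03×2.79) = e^(−2.874) = 0.05649; e^(−k₂τ) = e^(−0.4380) = 0.6453.
C_D = 1.03×4.49/(0.157−1.03) × (0.05649−0.6453) = (-5.297)×(-0.5888) = 3.119 kmol/m³.
Y_D = C_D/C_{A0} = 3.119/4.49 = 0.695.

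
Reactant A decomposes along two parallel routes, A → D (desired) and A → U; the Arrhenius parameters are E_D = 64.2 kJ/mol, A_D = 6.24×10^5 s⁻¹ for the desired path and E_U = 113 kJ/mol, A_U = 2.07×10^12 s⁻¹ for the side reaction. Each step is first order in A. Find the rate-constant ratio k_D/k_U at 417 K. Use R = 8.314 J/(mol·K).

Since both paths have the same order in A, the concentration cancels and S_{D/U} = k_D/k_U = (A_D/A_U)·exp[(E_U−E_D)/(RT)].
(E_U−E_D)/(RT) = (113−64.2)×10³/(8.314×417) = 48800/3467 = 14.08.
k_D/k_U = (6.24×10^5/2.07×10^12)·exp(14.08) = 3.014×10^-7 × 1.297×10^6 = 0.391.
Since E_D < E_U, lowering the temperature improves selectivity toward D.

0.391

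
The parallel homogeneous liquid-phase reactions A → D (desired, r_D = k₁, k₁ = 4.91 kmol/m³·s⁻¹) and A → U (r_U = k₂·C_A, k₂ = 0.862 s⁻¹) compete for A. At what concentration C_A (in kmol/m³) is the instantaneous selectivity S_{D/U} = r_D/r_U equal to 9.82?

S_{D/U} = (k₁/k₂)·C_A⁻¹ ⇒ C_A = (S·k₂/k₁)^(-1).
= (9.82×0.862/4.91)^(-1) = (1.724)^(-1) = 0.580 kmol/m³.

0.580 kmol/m³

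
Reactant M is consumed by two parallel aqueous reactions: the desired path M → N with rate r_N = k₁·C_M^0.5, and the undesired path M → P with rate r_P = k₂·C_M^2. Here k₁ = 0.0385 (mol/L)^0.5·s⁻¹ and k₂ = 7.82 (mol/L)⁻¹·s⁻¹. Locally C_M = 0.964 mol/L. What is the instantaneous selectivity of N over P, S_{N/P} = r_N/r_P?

0.00520

S_{N/P} = r_N/r_P = (k₁·C_M^0.5)/(k₂·C_M^2) = (k₁/k₂)·C_M^-1.5.
= (0.0385×0.9640^0.5) / (7.82×0.9640^2) = 0.03780/7.267 = 0.00520.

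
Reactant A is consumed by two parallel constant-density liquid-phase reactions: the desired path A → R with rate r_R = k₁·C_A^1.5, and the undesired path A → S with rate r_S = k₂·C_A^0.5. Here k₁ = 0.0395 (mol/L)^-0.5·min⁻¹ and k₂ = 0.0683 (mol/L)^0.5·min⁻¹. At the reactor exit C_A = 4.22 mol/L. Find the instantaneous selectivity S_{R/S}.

S_{R/S} = r_R/r_S = (k₁·C_A^1.5)/(k₂·C_A^0.5) = (k₁/k₂)·C_A.
= (0.0395×4.220^1.5) / (0.0683×4.220^0.5) = 0.3424/0.1403 = 2.44.

2.44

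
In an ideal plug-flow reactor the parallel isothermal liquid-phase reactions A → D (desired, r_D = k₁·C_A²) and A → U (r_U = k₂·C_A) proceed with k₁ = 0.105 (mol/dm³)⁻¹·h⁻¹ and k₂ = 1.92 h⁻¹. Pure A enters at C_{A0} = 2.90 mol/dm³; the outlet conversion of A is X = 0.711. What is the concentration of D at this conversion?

0.190 mol/dm³

C_A = C_{A0}(1−X) = 0.8381 mol/dm³.
Along a PFR/batch, dC_U/dC_A = −r_U/(r_D+r_U) = −k₂/(k₂+k₁·C_A).
Integrating from C_{A0} to C_A: C_U = (1.92/0.105)·ln[(1.92+0.105·2.90)/(1.92+0.105·0.838)] = 18.29·ln(2.224/2.008) = 1.872 mol/dm³.
Then C_D = (C_{A0}−C_A) − C_U = 2.062 − 1.872 = 0.1896 mol/dm³.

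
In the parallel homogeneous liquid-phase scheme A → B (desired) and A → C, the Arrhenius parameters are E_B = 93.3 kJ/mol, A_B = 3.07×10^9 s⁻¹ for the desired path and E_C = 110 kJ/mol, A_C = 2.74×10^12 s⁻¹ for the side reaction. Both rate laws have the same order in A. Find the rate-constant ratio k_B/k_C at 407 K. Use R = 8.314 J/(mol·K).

k_B/k_C = (A_B/A_C)·exp[−(E_B−E_C)/(RT)] = (A_B/A_C)·exp[(E_C−E_B)/(RT)].
(E_C−E_B)/(RT) = (110−93.3)×10³/(8.314×407) = 16700/3384 = 4.935.
k_B/k_C = (3.07×10^9/2.74×10^12)·exp(4.935) = 0.001120 × 139.1 = 0.156.
Since E_B < E_C, lowering the temperature improves selectivity toward B.

0.156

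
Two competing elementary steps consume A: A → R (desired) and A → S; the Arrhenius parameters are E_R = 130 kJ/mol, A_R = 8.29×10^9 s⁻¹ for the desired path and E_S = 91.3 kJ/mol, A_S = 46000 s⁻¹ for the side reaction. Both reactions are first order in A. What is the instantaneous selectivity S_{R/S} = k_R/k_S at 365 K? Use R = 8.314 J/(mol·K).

k_R/k_S = (A_R/A_S)·exp[−(E_R−E_S)/(RT)] = (A_R/A_S)·exp[(E_S−E_R)/(RT)].
(E_S−E_R)/(RT) = (91.3−130)×10³/(8.314×365) = -38700/3035 = -12.75.
k_R/k_S = (8.29×10^9/46000)·exp(-12.75) = 1.802×10^5 × 2.894×10^-6 = 0.522.
Since E_R > E_S, raising the temperature improves selectivity toward R.

0.522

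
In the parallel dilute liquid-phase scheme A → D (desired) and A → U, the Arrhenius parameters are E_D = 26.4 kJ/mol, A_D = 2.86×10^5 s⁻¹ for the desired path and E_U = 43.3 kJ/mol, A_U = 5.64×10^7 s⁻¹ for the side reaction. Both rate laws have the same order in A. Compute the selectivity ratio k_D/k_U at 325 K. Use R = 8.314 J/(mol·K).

2.64

With equal orders, S_{D/U} = k_D/k_U = (A_D/A_U)·exp[(E_U−E_D)/(RT)].
(E_U−E_D)/(RT) = (43.3−26.4)×10³/(8.314×325) = 16900/2702 = 6.255.
k_D/k_U = (2.86×10^5/5.64×10^7)·exp(6.255) = 0.005071 × 520.4 = 2.64.
Since E_D < E_U, lowering the temperature improves selectivity toward D.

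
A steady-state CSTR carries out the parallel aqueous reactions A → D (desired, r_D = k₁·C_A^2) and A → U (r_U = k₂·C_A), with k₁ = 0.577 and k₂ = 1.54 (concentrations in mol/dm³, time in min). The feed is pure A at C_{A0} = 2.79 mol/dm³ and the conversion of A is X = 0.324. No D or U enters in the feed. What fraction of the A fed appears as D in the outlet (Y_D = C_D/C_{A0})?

Exit C_A = C_{A0}(1−X) = 2.79×0.676 = 1.886 mol/dm³.
Rates in a CSTR are evaluated at the outlet concentration: r_D = 0.577×1.886^2 = 2.052, r_U = 1.54×1.886 = 2.905.
Fraction of consumed A going to D: r_D/(r_D+r_U) = 0.4141.
C_D = 0.4141·C_{A0}·X = 0.4141×2.79×0.324 = 0.374 mol/dm³; Y_D = C_D/C_{A0} = 0.134.

0.134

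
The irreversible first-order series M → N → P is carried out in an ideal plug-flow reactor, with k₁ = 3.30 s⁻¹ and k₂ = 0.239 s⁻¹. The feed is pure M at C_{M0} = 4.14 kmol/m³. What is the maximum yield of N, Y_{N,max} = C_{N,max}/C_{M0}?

Evaluating C_N at τ_opt = ln(k₂/k₁)/(k₂−k₁) gives C_{N,max}/C_{M0} = (k₁/k₂)^[k₂/(k₂−k₁)].
= (3.30/0.239)^(0.239/(0.239−3.30)) = (13.81)^(-0.07808) = 0.8147.

0.815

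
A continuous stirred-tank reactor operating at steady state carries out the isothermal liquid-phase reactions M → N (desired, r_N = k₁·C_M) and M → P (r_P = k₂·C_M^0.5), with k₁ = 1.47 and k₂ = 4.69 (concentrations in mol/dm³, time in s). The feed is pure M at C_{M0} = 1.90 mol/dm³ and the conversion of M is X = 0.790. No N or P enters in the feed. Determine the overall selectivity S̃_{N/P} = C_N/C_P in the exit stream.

Exit C_M = C_{M0}(1−X) = 1.90×0.210 = 0.3990 mol/dm³.
Rates in a CSTR are evaluated at the outlet concentration: r_N = 1.47×0.3990 = 0.5865, r_P = 4.69×0.3990^0.5 = 2.963.
Overall selectivity = C_N/C_P = r_Nτ/(r_Pτ) = r_N/r_P = 0.198.

0.198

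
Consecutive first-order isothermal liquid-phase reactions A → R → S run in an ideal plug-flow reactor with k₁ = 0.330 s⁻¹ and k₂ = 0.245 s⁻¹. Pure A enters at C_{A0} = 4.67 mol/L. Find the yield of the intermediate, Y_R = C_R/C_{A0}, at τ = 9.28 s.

0.218

The intermediate concentration in a first-order A→B→C sequence is C_R = k₁C_{A0}(e^(−k₁τ) − e^(−k₂τ))/(k₂−k₁).
e^(−k₁τ) = e^(−0.330×9.28) = e^(−3.062) = 0.04678; e^(−k₂τ) = e^(−2.274) = 0.1029.
C_R = 0.330×4.67/(0.245−0.330) × (0.04678−0.1029) = (-18.13)×(-0.05617) = 1.018 mol/L.
Y_R = C_R/C_{A0} = 1.018/4.67 = 0.218.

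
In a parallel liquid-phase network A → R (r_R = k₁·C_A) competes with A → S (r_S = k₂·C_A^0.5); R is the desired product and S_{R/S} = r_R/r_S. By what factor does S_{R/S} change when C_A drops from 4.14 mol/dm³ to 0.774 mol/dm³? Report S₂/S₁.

S_{R/S} = (k₁/k₂)·C_A^0.5, so S₂/S₁ = (C_{A,2}/C_{A,1})^0.5.
= (0.774/4.14)^0.5 = (0.1870)^0.5 = 0.432.

0.432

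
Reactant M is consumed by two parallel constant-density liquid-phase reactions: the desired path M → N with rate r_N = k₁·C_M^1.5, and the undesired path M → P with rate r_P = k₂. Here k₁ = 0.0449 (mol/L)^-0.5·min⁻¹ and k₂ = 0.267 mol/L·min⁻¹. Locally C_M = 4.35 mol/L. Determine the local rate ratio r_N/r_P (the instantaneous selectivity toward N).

S_{N/P} = r_N/r_P = (k₁·C_M^1.5)/(k₂) = (k₁/k₂)·C_M^1.5.
= (0.0449×4.350^1.5) / (0.267) = 0.4074/0.2670 = 1.53.
Since the desired path is higher order in M, keeping C_M high (PFR or concentrated feed) favours N.

1.53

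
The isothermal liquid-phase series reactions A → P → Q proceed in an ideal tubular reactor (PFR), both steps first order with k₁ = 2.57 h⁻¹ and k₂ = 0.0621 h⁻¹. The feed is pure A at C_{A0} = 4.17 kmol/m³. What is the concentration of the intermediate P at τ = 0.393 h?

For first-order series with pure A initially, C_P(τ) = k₁C_{A0}/(k₂−k₁)·(e^(−k₁τ) − e^(−k₂τ)).
e^(−k₁τ) = e^(−2.57×0.393) = e^(−1.010) = 0.3642; e^(−k₂τ) = e^(−0.02441) = 0.9759.
C_P = 2.57×4.17/(0.0621−2.57) × (0.3642−0.9759) = (-4.273)×(-0.6117) = 2.614 kmol/m³.

2.61 kmol/m³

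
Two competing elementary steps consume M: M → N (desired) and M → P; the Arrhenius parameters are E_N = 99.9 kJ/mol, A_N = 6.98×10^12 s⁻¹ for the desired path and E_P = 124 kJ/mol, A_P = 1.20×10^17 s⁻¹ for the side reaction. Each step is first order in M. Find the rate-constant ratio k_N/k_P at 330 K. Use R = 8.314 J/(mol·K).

0.380

Since both paths have the same order in M, the concentration cancels and S_{N/P} = k_N/k_P = (A_N/A_P)·exp[(E_P−E_N)/(RT)].
(E_P−E_N)/(RT) = (124−99.9)×10³/(8.314×330) = 24100/2744 = 8.784.
k_N/k_P = (6.98×10^12/1.20×10^17)·exp(8.784) = 5.817×10^-5 × 6529 = 0.380.
Since E_N < E_P, lowering the temperature improves selectivity toward N.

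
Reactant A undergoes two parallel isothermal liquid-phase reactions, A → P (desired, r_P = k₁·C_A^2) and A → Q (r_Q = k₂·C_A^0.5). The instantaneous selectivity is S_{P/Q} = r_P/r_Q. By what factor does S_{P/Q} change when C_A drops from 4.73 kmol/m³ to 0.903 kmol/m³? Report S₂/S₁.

S_{P/Q} = (k₁/k₂)·C_A^1.5, so S₂/S₁ = (C_{A,2}/C_{A,1})^1.5.
= (0.903/4.73)^1.5 = (0.1909)^1.5 = 0.0834.
Selectivity toward P falls as C_A falls — high-concentration operation is favoured.

0.0834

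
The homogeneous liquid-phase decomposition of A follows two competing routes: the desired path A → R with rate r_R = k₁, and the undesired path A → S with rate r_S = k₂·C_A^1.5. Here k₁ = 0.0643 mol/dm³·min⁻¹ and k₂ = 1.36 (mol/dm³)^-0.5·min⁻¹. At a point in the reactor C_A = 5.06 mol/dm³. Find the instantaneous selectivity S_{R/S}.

S_{R/S} = r_R/r_S = (k₁)/(k₂·C_A^1.5) = (k₁/k₂)·C_A^-1.5.
= (0.0643) / (1.36×5.060^1.5) = 0.06430/15.48 = 0.00415.
The undesired path is higher order in A, so low C_A (CSTR or dilute feed) favours R.

0.00415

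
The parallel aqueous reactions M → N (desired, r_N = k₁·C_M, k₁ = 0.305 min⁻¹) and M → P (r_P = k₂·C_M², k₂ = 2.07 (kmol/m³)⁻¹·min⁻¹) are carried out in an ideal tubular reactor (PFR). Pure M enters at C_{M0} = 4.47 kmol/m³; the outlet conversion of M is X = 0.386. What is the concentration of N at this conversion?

0.0689 kmol/m³

C_M = C_{M0}(1−X) = 2.745 kmol/m³.
Along a PFR/batch, dC_N/dC_M = −r_N/(r_N+r_P) = −k₁/(k₁+k₂·C_M).
Integrating from C_{M0} to C_M: C_N = (0.305/2.07)·ln[(0.305+2.07·4.47)/(0.305+2.07·2.74)] = 0.1473·ln(9.558/5.986) = 0.06894 kmol/m³.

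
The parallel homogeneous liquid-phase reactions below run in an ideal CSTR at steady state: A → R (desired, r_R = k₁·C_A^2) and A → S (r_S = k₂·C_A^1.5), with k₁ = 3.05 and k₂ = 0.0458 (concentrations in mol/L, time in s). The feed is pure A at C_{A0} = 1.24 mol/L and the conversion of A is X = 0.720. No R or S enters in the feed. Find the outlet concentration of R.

Exit C_A = C_{A0}(1−X) = 1.24×0.280 = 0.3472 mol/L.
A CSTR operates uniformly at the exit composition, giving r_R = 0.3677 and r_S = 0.009370 (each k·C_A^n at C_A = 0.3472).
Fraction of consumed A going to R: r_R/(r_R+r_S) = 0.9751.
C_R = 0.9751·C_{A0}·X = 0.9751×1.24×0.720 = 0.871 mol/L.

0.871 mol/L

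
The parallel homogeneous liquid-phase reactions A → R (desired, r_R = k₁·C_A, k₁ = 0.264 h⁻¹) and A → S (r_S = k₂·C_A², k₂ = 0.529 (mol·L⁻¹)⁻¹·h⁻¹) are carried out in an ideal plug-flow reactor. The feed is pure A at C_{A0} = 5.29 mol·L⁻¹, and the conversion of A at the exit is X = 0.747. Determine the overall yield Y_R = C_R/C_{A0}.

C_A = C_{A0}(1−X) = 1.338 mol·L⁻¹.
Along a PFR/batch, dC_R/dC_A = −r_R/(r_R+r_S) = −k₁/(k₁+k₂·C_A).
Integrating from C_{A0} to C_A: C_R = (0.264/0.529)·ln[(0.264+0.529·5.29)/(0.264+0.529·1.34)] = 0.4991·ln(3.062/0.9720) = 0.5727 mol·L⁻¹.
Y_R = C_R/C_{A0} = 0.5727/5.29 = 0.108.

0.108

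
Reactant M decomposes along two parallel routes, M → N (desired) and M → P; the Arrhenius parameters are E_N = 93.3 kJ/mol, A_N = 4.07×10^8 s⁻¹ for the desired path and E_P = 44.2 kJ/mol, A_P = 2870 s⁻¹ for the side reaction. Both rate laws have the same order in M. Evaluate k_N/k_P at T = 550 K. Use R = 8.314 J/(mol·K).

Since both paths have the same order in M, the concentration cancels and S_{N/P} = k_N/k_P = (A_N/A_P)·exp[(E_P−E_N)/(RT)].
(E_P−E_N)/(RT) = (44.2−93.3)×10³/(8.314×550) = -49100/4573 = -10.74.
k_N/k_P = (4.07×10^8/2870)·exp(-10.74) = 1.418×10^5 × 2.171×10^-5 = 3.08.

3.08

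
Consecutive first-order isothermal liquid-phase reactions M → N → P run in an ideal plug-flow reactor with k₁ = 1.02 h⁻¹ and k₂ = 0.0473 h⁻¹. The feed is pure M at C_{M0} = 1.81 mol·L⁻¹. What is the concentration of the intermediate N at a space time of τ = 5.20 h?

1.47 mol·L⁻¹

For first-order series with pure M initially, C_N(τ) = k₁C_{M0}/(k₂−k₁)·(e^(−k₁τ) − e^(−k₂τ)).
e^(−k₁τ) = e^(−1.02×5.20) = e^(−5.304) = 0.004972; e^(−k₂τ) = e^(−0.2460) = 0.7820.
C_N = 1.02×1.81/(0.0473−1.02) × (0.004972−0.7820) = (-1.898)×(-0.7770) = 1.475 mol·L⁻¹.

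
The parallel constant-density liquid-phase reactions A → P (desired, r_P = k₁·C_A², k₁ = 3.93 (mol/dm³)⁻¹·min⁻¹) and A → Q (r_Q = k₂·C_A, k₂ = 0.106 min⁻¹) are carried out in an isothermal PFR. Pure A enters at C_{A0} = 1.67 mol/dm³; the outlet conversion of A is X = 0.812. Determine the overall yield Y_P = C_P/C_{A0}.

C_A = C_{A0}(1−X) = 0.3140 mol/dm³.
Along a PFR/batch, dC_Q/dC_A = −r_Q/(r_P+r_Q) = −k₂/(k₂+k₁·C_A).
Integrating from C_{A0} to C_A: C_Q = (0.106/3.93)·ln[(0.106+3.93·1.67)/(0.106+3.93·0.314)] = 0.02697·ln(6.669/1.340) = 0.04329 mol/dm³.
Then C_P = (C_{A0}−C_A) − C_Q = 1.356 − 0.04329 = 1.313 mol/dm³.
Y_P = C_P/C_{A0} = 1.313/1.67 = 0.786.

0.786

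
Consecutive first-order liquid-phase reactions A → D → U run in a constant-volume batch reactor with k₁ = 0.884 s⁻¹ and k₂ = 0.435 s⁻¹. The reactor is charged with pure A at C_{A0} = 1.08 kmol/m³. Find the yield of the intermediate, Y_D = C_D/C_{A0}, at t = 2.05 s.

0.486

For first-order series with pure A initially, C_D(t) = k₁C_{A0}/(k₂−k₁)·(e^(−k₁t) − e^(−k₂t)).
e^(−k₁t) = e^(−0.884×2.05) = e^(−1.812) = 0.1633; e^(−k₂t) = e^(−0.8917) = 0.4099.
C_D = 0.884×1.08/(0.435−0.884) × (0.1633−0.4099) = (-2.126)×(-0.2466) = 0.5244 kmol/m³.
Y_D = C_D/C_{A0} = 0.5244/1.08 = 0.486.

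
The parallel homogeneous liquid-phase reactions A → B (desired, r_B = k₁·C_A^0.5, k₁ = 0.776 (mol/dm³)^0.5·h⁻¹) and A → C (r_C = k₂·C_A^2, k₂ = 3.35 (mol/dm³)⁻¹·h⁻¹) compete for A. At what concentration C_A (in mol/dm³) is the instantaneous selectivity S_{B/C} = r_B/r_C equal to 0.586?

S_{B/C} = (k₁/k₂)·C_A^-1.5 ⇒ C_A = (S·k₂/k₁)^(1/(-1.5)).
= (0.586×3.35/0.776)^(-0.6667) = (2.530)^(-0.6667) = 0.539 mol/dm³.

0.539 mol/dm³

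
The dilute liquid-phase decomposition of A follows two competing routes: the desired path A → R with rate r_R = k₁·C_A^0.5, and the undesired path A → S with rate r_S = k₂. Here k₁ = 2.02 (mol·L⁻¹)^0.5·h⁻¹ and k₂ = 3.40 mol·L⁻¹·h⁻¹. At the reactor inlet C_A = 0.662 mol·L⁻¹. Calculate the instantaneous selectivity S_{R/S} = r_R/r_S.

0.483

S_{R/S} = r_R/r_S = (k₁·C_A^0.5)/(k₂) = (k₁/k₂)·C_A^0.5.
= (2.02×0.6620^0.5) / (3.40) = 1.644/3.400 = 0.483.
Since the desired path is higher order in A, keeping C_A high (PFR or concentrated feed) favours R.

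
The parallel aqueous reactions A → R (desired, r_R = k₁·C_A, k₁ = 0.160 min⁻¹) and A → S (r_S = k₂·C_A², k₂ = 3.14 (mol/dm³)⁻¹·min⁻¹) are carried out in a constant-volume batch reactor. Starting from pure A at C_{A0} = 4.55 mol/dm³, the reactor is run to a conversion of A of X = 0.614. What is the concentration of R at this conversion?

0.0476 mol/dm³

C_A = C_{A0}(1−X) = 1.756 mol/dm³.
Along a PFR/batch, dC_R/dC_A = −r_R/(r_R+r_S) = −k₁/(k₁+k₂·C_A).
Integrating from C_{A0} to C_A: C_R = (0.160/3.14)·ln[(0.160+3.14·4.55)/(0.160+3.14·1.76)] = 0.05096·ln(14.45/5.675) = 0.04762 mol/dm³.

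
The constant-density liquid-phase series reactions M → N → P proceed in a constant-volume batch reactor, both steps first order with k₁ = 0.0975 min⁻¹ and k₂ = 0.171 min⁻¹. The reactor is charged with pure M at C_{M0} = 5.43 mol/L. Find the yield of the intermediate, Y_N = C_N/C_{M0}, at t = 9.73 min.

0.262

The intermediate concentration in a first-order A→B→C sequence is C_N = k₁C_{M0}(e^(−k₁t) − e^(−k₂t))/(k₂−k₁).
e^(−k₁t) = e^(−0.0975×9.73) = e^(−0.9487) = 0.3873; e^(−k₂t) = e^(−1.664) = 0.1894.
C_N = 0.0975×5.43/(0.171−0.0975) × (0.3873−0.1894) = 7.203×0.1978 = 1.425 mol/L.
Y_N = C_N/C_{M0} = 1.425/5.43 = 0.262.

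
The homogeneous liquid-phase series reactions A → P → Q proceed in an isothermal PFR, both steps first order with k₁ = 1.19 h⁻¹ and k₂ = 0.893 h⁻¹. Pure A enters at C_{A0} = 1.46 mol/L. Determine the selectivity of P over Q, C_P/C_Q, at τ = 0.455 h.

4.18

Solving the coupled first-order balances gives C_P(τ) = [k₁/(k₂−k₁)]·C_{A0}·(e^(−k₁τ) − e^(−k₂τ)).
e^(−k₁τ) = e^(−1.19×0.455) = e^(−0.5414) = 0.5819; e^(−k₂τ) = e^(−0.4063) = 0.6661.
C_P = 1.19×1.46/(0.893−1.19) × (0.5819−0.6661) = (-5.850)×(-0.08420) = 0.4925 mol/L.
C_A = C_{A0}e^(−k₁τ) = 0.8496 mol/L, so C_Q = C_{A0}−C_A−C_P = 0.1179 mol/L; C_P/C_Q = 4.18.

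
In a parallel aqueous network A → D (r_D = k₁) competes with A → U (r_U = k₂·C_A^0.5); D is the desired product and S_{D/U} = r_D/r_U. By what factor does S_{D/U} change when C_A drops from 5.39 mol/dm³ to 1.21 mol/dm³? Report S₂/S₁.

2.11

S_{D/U} = (k₁/k₂)·C_A^-0.5, so S₂/S₁ = (C_{A,2}/C_{A,1})^-0.5.
= (1.21/5.39)^(-0.5) = (0.2245)^(-0.5) = 2.11.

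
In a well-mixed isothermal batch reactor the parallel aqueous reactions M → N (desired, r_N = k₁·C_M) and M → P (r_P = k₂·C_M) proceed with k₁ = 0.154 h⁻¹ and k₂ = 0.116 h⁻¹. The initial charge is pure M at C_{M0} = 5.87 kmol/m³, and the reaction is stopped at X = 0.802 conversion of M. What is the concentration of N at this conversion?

C_M = C_{M0}(1−X) = 1.162 kmol/m³.
Both paths are first order in M, so the instantaneous fraction to N is constant: dC_N/d(−C_M) = k₁/(k₁+k₂) = 0.5704.
C_N = 0.5704·(C_{M0}−C_M) = 0.5704×4.708 = 2.69 kmol/m³.

2.69 kmol/m³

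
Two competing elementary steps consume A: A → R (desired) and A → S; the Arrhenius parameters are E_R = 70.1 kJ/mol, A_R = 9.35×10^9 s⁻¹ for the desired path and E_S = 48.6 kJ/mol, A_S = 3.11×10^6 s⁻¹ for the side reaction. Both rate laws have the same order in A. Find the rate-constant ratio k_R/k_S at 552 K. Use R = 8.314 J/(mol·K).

27.8

k_R/k_S = (A_R/A_S)·exp[−(E_R−E_S)/(RT)] = (A_R/A_S)·exp[(E_S−E_R)/(RT)].
(E_S−E_R)/(RT) = (48.6−70.1)×10³/(8.314×552) = -21500/4589 = -4.685.
k_R/k_S = (9.35×10^9/3.11×10^6)·exp(-4.685) = 3006 × 0.009235 = 27.8.
Since E_R > E_S, raising the temperature improves selectivity toward R.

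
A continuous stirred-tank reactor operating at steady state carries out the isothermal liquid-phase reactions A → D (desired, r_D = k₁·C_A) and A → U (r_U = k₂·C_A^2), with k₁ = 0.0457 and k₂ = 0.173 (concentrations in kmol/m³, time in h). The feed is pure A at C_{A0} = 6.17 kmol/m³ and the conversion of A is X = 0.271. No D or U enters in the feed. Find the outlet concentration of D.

0.0928 kmol/m³

Exit C_A = C_{A0}(1−X) = 6.17×0.729 = 4.498 kmol/m³.
In a CSTR the entire volume is at exit conditions, so r_D = 0.0457×4.498 = 0.2056 and r_U = 0.173×4.498^2 = 3.500.
Fraction of consumed A going to D: r_D/(r_D+r_U) = 0.05547.
C_D = 0.05547·C_{A0}·X = 0.05547×6.17×0.271 = 0.0928 kmol/m³.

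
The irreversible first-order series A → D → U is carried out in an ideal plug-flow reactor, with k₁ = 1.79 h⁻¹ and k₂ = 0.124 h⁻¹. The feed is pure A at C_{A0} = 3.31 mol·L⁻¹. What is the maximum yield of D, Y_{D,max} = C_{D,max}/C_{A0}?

Evaluating C_D at τ_opt = ln(k₂/k₁)/(k₂−k₁) gives C_{D,max}/C_{A0} = (k₁/k₂)^[k₂/(k₂−k₁)].
= (1.79/0.124)^(0.124/(0.124−1.79)) = (14.44)^(-0.07443) = 0.8198.

0.820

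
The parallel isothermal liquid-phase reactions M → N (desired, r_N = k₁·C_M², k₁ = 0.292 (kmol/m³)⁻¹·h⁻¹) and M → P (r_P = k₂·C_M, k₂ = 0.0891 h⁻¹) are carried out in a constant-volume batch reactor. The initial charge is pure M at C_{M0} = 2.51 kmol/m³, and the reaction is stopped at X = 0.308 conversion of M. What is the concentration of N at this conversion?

0.675 kmol/m³

C_M = C_{M0}(1−X) = 1.737 kmol/m³.
Along a PFR/batch, dC_P/dC_M = −r_P/(r_N+r_P) = −k₂/(k₂+k₁·C_M).
Integrating from C_{M0} to C_M: C_P = (0.0891/0.292)·ln[(0.0891+0.292·2.51)/(0.0891+0.292·1.74)] = 0.3051·ln(0.8220/0.5963) = 0.09797 kmol/m³.
Then C_N = (C_{M0}−C_M) − C_P = 0.7731 − 0.09797 = 0.6751 kmol/m³.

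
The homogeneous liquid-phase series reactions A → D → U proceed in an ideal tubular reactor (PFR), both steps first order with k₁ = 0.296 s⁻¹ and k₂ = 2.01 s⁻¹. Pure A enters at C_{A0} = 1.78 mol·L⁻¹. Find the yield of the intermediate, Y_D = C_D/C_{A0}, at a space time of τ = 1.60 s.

0.101

For first-order series with pure A initially, C_D(τ) = k₁C_{A0}/(k₂−k₁)·(e^(−k₁τ) − e^(−k₂τ)).
e^(−k₁τ) = e^(−0.296×1.60) = e^(−0.4736) = 0.6228; e^(−k₂τ) = e^(−3.216) = 0.04012.
C_D = 0.296×1.78/(2.01−0.296) × (0.6228−0.04012) = 0.3074×0.5826 = 0.1791 mol·L⁻¹.
Y_D = C_D/C_{A0} = 0.1791/1.78 = 0.101.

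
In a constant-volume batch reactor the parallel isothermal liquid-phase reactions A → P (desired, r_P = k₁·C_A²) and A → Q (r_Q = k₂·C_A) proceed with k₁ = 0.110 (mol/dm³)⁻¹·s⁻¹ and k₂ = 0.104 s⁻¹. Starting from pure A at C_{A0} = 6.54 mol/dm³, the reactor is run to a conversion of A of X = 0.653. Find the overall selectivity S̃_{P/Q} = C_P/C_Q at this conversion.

4.34

C_A = C_{A0}(1−X) = 2.269 mol/dm³.
Along a PFR/batch, dC_Q/dC_A = −r_Q/(r_P+r_Q) = −k₂/(k₂+k₁·C_A).
Integrating from C_{A0} to C_A: C_Q = (0.104/0.110)·ln[(0.104+0.110·6.54)/(0.104+0.110·2.27)] = 0.9455·ln(0.8234/0.3536) = 0.7991 mol/dm³.
Then C_P = (C_{A0}−C_A) − C_Q = 4.271 − 0.7991 = 3.472 mol/dm³.
S̃_{P/Q} = C_P/C_Q = 3.472/0.7991 = 4.34.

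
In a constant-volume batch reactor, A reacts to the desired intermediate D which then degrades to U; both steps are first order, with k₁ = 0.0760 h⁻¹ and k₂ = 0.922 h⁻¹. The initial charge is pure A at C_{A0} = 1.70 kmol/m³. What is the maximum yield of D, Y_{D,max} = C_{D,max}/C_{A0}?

At the optimum, C_{D,max}/C_{A0} = (k₁/k₂)^[k₂/(k₂−k₁)].
= (0.0760/0.922)^(0.922/(0.922−0.0760)) = (0.08243)^(1.090) = 0.06587.

0.0659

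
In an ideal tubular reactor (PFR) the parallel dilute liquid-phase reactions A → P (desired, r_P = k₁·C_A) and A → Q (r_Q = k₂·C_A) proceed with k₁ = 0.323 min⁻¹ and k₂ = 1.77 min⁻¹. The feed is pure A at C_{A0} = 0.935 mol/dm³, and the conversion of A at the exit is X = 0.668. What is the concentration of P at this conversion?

0.0964 mol/dm³

C_A = C_{A0}(1−X) = 0.3104 mol/dm³.
Both paths are first order in A, so the instantaneous fraction to P is constant: dC_P/d(−C_A) = k₁/(k₁+k₂) = 0.1543.
C_P = 0.1543·(C_{A0}−C_A) = 0.1543×0.6246 = 0.0964 mol/dm³.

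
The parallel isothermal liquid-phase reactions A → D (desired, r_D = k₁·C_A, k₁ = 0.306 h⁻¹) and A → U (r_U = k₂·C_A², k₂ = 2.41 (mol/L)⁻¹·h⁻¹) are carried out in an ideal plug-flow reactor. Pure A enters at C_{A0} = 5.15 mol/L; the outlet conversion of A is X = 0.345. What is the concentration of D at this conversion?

0.0521 mol/L

C_A = C_{A0}(1−X) = 3.373 mol/L.
Along a PFR/batch, dC_D/dC_A = −r_D/(r_D+r_U) = −k₁/(k₁+k₂·C_A).
Integrating from C_{A0} to C_A: C_D = (0.306/2.41)·ln[(0.306+2.41·5.15)/(0.306+2.41·3.37)] = 0.1270·ln(12.72/8.436) = 0.05212 mol/L.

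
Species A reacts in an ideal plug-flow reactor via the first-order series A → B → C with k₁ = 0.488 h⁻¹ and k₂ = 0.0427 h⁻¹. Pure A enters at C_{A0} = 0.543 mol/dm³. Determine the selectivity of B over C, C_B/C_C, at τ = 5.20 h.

The intermediate concentration in a first-order A→B→C sequence is C_B = k₁C_{A0}(e^(−k₁τ) − e^(−k₂τ))/(k₂−k₁).
e^(−k₁τ) = e^(−0.488×5.20) = e^(−2.538) = 0.07906; e^(−k₂τ) = e^(−0.2220) = 0.8009.
C_B = 0.488×0.543/(0.0427−0.488) × (0.07906−0.8009) = (-0.5951)×(-0.7218) = 0.4295 mol/dm³.
C_A = C_{A0}e^(−k₁τ) = 0.04293 mol/dm³, so C_C = C_{A0}−C_A−C_B = 0.07054 mol/dm³; C_B/C_C = 6.09.

6.09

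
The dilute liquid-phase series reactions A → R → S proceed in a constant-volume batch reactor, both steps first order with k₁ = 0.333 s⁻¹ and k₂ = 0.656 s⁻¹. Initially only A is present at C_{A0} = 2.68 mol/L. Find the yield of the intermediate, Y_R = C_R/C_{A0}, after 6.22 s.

0.113

Solving the coupled first-order balances gives C_R(t) = [k₁/(k₂−k₁)]·C_{A0}·(e^(−k₁t) − e^(−k₂t)).
e^(−k₁t) = e^(−0.333×6.22) = e^(−2.071) = 0.1260; e^(−k₂t) = e^(−4.080) = 0.01690.
C_R = 0.333×2.68/(0.656−0.333) × (0.1260−0.01690) = 2.763×0.1091 = 0.3015 mol/L.
Y_R = C_R/C_{A0} = 0.3015/2.68 = 0.113.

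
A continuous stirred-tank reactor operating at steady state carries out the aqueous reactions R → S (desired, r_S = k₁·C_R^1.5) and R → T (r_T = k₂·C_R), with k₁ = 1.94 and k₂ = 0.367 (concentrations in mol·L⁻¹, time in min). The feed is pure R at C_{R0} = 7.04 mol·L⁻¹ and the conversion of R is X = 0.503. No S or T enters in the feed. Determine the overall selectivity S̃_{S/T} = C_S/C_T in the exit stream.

9.89

Exit C_R = C_{R0}(1−X) = 7.04×0.497 = 3.499 mol·L⁻¹.
In a CSTR the entire volume is at exit conditions, so r_S = 1.94×3.499^1.5 = 12.70 and r_T = 0.367×3.499 = 1.284.
Overall selectivity = C_S/C_T = r_Sτ/(r_Tτ) = r_S/r_T = 9.89.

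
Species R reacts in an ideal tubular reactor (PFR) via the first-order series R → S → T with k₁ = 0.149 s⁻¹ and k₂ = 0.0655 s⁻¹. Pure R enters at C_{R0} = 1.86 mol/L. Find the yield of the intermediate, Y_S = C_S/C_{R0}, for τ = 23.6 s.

0.327

For first-order series with pure R initially, C_S(τ) = k₁C_{R0}/(k₂−k₁)·(e^(−k₁τ) − e^(−k₂τ)).
e^(−k₁τ) = e^(−0.149×23.6) = e^(−3.516) = 0.02971; e^(−k₂τ) = e^(−1.546) = 0.2131.
C_S = 0.149×1.86/(0.0655−0.149) × (0.02971−0.2131) = (-3.319)×(-0.1834) = 0.6088 mol/L.
Y_S = C_S/C_{R0} = 0.6088/1.86 = 0.327.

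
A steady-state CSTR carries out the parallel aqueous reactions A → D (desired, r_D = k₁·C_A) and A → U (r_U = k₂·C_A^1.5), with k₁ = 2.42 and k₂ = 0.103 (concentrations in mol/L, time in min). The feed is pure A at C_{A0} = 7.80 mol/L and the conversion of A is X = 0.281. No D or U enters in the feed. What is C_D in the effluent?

1.99 mol/L

Exit C_A = C_{A0}(1−X) = 7.80×0.719 = 5.608 mol/L.
Rates in a CSTR are evaluated at the outlet concentration: r_D = 2.42×5.608 = 13.57, r_U = 0.103×5.608^1.5 = 1.368.
Fraction of consumed A going to D: r_D/(r_D+r_U) = 0.9084.
C_D = 0.9084·C_{A0}·X = 0.9084×7.80×0.281 = 1.99 mol/L.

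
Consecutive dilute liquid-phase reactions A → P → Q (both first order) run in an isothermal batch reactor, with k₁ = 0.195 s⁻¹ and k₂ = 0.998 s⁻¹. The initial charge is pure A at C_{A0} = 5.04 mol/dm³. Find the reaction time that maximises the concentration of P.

2.03 s

Setting dC_P/dt = 0 gives t_opt = ln(k₂/k₁)/(k₂−k₁).
= ln(0.998/0.195)/(0.998−0.195) = ln(5.118)/0.8030 = 1.633/0.8030 = 2.03 s.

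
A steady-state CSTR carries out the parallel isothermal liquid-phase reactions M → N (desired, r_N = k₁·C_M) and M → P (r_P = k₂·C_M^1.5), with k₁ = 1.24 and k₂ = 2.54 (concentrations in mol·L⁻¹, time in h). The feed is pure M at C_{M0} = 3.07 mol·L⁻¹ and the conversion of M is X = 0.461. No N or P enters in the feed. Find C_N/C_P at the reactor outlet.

Exit C_M = C_{M0}(1−X) = 3.07×0.539 = 1.655 mol·L⁻¹.
Rates in a CSTR are evaluated at the outlet concentration: r_N = 1.24×1.655 = 2.052, r_P = 2.54×1.655^1.5 = 5.407.
Overall selectivity = C_N/C_P = r_Nτ/(r_Pτ) = r_N/r_P = 0.380.

0.380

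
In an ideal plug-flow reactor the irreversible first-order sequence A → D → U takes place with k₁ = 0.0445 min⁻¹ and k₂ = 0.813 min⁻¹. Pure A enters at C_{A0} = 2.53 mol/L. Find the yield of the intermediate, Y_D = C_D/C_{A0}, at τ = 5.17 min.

The intermediate concentration in a first-order A→B→C sequence is C_D = k₁C_{A0}(e^(−k₁τ) − e^(−k₂τ))/(k₂−k₁).
e^(−k₁τ) = e^(−0.0445×5.17) = e^(−0.2301) = 0.7945; e^(−k₂τ) = e^(−4.203) = 0.01495.
C_D = 0.0445×2.53/(0.813−0.0445) × (0.7945−0.01495) = 0.1465×0.7795 = 0.1142 mol/L.
Y_D = C_D/C_{A0} = 0.1142/2.53 = 0.0451.

0.0451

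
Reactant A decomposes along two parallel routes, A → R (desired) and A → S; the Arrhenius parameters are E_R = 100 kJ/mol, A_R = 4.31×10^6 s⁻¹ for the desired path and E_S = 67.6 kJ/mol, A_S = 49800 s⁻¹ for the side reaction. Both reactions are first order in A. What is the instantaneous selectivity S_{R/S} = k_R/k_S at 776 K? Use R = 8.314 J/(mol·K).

k_R/k_S = (A_R/A_S)·exp[−(E_R−E_S)/(RT)] = (A_R/A_S)·exp[(E_S−E_R)/(RT)].
(E_S−E_R)/(RT) = (67.6−100)×10³/(8.314×776) = -32400/6452 = -5.022.
k_R/k_S = (4.31×10^6/49800)·exp(-5.022) = 86.55 × 0.006592 = 0.570.
Since E_R > E_S, raising the temperature improves selectivity toward R.

0.570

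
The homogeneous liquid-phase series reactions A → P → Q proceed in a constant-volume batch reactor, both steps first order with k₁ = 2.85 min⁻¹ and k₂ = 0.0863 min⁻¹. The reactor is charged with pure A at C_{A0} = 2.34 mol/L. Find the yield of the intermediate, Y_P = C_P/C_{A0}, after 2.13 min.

0.856

For first-order series with pure A initially, C_P(t) = k₁C_{A0}/(k₂−k₁)·(e^(−k₁t) − e^(−k₂t)).
e^(−k₁t) = e^(−2.85×2.13) = e^(−6.071) = 0.002310; e^(−k₂t) = e^(−0.1838) = 0.8321.
C_P = 2.85×2.34/(0.0863−2.85) × (0.002310−0.8321) = (-2.413)×(-0.8298) = 2.002 mol/L.
Y_P = C_P/C_{A0} = 2.002/2.34 = 0.856.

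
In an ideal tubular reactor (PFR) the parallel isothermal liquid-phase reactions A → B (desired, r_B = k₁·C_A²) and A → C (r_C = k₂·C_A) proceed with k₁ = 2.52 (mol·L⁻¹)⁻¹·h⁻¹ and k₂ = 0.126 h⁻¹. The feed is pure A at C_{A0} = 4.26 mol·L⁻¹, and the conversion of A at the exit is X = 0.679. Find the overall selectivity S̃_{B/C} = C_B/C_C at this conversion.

51.0

C_A = C_{A0}(1−X) = 1.367 mol·L⁻¹.
Along a PFR/batch, dC_C/dC_A = −r_C/(r_B+r_C) = −k₂/(k₂+k₁·C_A).
Integrating from C_{A0} to C_A: C_C = (0.126/2.52)·ln[(0.126+2.52·4.26)/(0.126+2.52·1.37)] = 0.05000·ln(10.86/3.572) = 0.05560 mol·L⁻¹.
Then C_B = (C_{A0}−C_A) − C_C = 2.893 − 0.05560 = 2.837 mol·L⁻¹.
S̃_{B/C} = C_B/C_C = 2.837/0.05560 = 51.0.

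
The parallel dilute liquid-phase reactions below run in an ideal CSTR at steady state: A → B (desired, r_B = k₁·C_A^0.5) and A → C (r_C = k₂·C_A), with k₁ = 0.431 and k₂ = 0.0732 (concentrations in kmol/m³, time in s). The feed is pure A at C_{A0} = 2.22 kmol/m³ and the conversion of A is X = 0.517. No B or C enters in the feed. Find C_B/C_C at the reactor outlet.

Exit C_A = C_{A0}(1−X) = 2.22×0.483 = 1.072 kmol/m³.
In a CSTR the entire volume is at exit conditions, so r_B = 0.431×1.072^0.5 = 0.4463 and r_C = 0.0732×1.072 = 0.07849.
Overall selectivity = C_B/C_C = r_Bτ/(r_Cτ) = r_B/r_C = 5.69.

5.69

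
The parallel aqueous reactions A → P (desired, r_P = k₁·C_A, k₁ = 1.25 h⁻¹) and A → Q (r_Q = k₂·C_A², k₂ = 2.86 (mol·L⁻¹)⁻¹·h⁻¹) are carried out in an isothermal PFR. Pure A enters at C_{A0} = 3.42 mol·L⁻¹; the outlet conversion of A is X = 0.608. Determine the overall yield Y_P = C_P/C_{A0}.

0.0990

C_A = C_{A0}(1−X) = 1.341 mol·L⁻¹.
Along a PFR/batch, dC_P/dC_A = −r_P/(r_P+r_Q) = −k₁/(k₁+k₂·C_A).
Integrating from C_{A0} to C_A: C_P = (1.25/2.86)·ln[(1.25+2.86·3.42)/(1.25+2.86·1.34)] = 0.4371·ln(11.03/5.084) = 0.3385 mol·L⁻¹.
Y_P = C_P/C_{A0} = 0.3385/3.42 = 0.0990.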